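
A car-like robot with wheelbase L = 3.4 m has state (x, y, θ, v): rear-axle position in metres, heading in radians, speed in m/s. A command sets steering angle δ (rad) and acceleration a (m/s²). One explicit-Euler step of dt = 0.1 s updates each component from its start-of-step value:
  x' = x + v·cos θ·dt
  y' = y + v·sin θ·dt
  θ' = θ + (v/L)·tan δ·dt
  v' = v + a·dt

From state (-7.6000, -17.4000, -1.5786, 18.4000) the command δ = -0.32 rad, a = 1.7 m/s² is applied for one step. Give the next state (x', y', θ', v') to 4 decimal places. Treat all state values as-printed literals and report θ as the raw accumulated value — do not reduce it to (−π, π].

x' = -7.6000 + 18.4000·cos(-1.5786)·0.1 = -7.6144
y' = -17.4000 + 18.4000·sin(-1.5786)·0.1 = -19.2399
θ' = -1.5786 + (18.4000/3.4)·tan(-0.32)·0.1 = -1.7579
v' = 18.4000 + 1.7000·0.1 = 18.5700

(-7.6144, -19.2399, -1.7579, 18.5700)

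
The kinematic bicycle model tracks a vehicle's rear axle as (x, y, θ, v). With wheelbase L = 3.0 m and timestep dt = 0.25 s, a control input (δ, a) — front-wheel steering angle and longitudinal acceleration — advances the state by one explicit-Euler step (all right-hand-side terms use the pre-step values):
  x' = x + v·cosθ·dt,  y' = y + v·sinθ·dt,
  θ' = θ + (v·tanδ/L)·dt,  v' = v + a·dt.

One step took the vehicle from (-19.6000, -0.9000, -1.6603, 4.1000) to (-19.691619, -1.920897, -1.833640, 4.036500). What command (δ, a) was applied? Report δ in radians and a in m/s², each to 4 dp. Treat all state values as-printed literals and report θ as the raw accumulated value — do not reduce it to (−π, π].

δ = -0.4695, a = -0.2540

a = (v'−v)/dt = (-0.063500)/0.25 = -0.2540
Δθ = θ'−θ = -0.173340;  (v·dt/L) = 4.1000·0.25/3.0 = 0.341667
tan δ = Δθ·L/(v·dt) = -0.507337  →  δ = -0.4695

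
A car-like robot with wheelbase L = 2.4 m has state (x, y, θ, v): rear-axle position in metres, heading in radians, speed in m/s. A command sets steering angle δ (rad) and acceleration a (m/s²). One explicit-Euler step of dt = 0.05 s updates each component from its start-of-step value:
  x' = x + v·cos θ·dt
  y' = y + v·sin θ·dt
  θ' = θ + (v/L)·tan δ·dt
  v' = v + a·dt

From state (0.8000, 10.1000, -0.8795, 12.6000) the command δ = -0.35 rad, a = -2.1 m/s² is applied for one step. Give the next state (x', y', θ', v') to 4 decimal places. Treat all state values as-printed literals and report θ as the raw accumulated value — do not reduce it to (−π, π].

(1.2016, 9.6146, -0.9753, 12.4950)

x' = 0.8000 + 12.6000·cos(-0.8795)·0.05 = 1.2016
y' = 10.1000 + 12.6000·sin(-0.8795)·0.05 = 9.6146
θ' = -0.8795 + (12.6000/2.4)·tan(-0.35)·0.05 = -0.9753
v' = 12.6000 − 2.1000·0.05 = 12.4950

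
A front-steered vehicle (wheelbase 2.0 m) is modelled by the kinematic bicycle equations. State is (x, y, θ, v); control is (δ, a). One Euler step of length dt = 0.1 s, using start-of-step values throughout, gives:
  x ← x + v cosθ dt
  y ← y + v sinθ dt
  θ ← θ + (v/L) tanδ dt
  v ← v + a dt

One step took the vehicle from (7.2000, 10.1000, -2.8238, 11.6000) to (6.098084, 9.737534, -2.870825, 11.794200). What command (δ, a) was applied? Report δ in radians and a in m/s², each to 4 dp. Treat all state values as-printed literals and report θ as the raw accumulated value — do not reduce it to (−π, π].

δ = -0.0809, a = 1.9420

a = (v'−v)/dt = (0.194200)/0.1 = 1.9420
Δθ = θ'−θ = -0.047025;  (v·dt/L) = 11.6000·0.1/2.0 = 0.580000
tan δ = Δθ·L/(v·dt) = -0.081078  →  δ = -0.0809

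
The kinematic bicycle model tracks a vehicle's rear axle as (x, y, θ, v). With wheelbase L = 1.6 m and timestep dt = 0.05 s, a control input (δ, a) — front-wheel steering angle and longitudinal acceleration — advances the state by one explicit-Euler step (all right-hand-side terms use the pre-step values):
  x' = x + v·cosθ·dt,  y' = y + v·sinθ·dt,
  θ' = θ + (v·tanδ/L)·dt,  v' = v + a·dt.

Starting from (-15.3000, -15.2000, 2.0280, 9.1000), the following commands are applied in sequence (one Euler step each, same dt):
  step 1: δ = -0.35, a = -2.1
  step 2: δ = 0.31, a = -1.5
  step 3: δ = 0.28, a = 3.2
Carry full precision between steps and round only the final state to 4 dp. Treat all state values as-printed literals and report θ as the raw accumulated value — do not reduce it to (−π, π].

after step 1 (δ=-0.35, a=-2.1): (-15.500856, -14.791733, 1.924195, 8.995000)
after step 2 (δ=0.31, a=-1.5): (-15.656509, -14.369777, 2.014237, 8.920000)
after step 3 (δ=0.28, a=3.2): (-15.847865, -13.966913, 2.094393, 9.080000)

(-15.8479, -13.9669, 2.0944, 9.0800)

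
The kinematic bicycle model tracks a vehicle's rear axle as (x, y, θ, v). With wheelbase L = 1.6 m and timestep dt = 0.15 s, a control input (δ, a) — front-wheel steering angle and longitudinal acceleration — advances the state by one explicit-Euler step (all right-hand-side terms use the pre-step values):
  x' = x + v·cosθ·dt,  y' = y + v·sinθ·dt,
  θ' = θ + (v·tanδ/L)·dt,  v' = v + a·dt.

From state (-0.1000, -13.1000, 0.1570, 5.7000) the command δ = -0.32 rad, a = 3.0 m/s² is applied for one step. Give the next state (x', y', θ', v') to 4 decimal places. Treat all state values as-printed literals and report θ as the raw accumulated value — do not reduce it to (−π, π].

(0.7445, -12.9663, -0.0201, 6.1500)

x' = -0.1000 + 5.7000·cos(0.1570)·0.15 = 0.7445
y' = -13.1000 + 5.7000·sin(0.1570)·0.15 = -12.9663
θ' = 0.1570 + (5.7000/1.6)·tan(-0.32)·0.15 = -0.0201
v' = 5.7000 + 3.0000·0.15 = 6.1500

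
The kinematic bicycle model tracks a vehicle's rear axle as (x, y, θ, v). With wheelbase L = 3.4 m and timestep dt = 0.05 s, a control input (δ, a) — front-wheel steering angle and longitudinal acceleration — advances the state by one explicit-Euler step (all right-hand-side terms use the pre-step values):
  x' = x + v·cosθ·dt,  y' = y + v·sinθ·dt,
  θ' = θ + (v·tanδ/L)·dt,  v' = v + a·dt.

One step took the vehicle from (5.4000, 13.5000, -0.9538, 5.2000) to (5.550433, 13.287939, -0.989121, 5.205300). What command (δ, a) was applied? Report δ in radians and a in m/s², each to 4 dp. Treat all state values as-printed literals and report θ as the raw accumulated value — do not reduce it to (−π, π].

a = (v'−v)/dt = (0.005300)/0.05 = 0.1060
Δθ = θ'−θ = -0.035321;  (v·dt/L) = 5.2000·0.05/3.4 = 0.076471
tan δ = Δθ·L/(v·dt) = -0.461890  →  δ = -0.4327

δ = -0.4327, a = 0.1060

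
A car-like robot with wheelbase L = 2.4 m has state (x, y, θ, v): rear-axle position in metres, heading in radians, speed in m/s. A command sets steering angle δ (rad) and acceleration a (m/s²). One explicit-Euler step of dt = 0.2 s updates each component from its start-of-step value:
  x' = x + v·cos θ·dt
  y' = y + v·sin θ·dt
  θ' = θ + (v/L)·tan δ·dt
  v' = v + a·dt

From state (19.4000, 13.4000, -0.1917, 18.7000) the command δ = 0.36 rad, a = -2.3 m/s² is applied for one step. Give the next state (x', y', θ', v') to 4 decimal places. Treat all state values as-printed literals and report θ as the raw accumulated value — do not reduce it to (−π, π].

(23.0715, 12.6874, 0.3949, 18.2400)

x' = 19.4000 + 18.7000·cos(-0.1917)·0.2 = 23.0715
y' = 13.4000 + 18.7000·sin(-0.1917)·0.2 = 12.6874
θ' = -0.1917 + (18.7000/2.4)·tan(0.36)·0.2 = 0.3949
v' = 18.7000 − 2.3000·0.2 = 18.2400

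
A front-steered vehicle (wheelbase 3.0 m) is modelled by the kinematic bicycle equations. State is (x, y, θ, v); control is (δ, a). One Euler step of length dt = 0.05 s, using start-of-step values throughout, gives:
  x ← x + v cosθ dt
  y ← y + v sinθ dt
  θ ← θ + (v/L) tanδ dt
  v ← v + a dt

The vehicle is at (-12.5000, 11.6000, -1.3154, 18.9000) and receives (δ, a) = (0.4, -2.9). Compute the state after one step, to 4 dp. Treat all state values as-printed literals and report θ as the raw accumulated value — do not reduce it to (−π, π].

x' = -12.5000 + 18.9000·cos(-1.3154)·0.05 = -12.2613
y' = 11.6000 + 18.9000·sin(-1.3154)·0.05 = 10.6857
θ' = -1.3154 + (18.9000/3.0)·tan(0.4)·0.05 = -1.1822
v' = 18.9000 − 2.9000·0.05 = 18.7550

(-12.2613, 10.6857, -1.1822, 18.7550)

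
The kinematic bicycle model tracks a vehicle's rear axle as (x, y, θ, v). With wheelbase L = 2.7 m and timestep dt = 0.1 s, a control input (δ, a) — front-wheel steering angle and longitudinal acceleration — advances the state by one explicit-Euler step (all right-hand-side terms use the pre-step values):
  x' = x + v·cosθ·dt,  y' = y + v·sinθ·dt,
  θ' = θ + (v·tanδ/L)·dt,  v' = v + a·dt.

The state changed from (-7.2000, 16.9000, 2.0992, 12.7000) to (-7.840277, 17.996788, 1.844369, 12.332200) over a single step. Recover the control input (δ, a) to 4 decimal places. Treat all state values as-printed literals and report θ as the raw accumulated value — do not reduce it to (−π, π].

δ = -0.4965, a = -3.6780

a = (v'−v)/dt = (-0.367800)/0.1 = -3.6780
Δθ = θ'−θ = -0.254831;  (v·dt/L) = 12.7000·0.1/2.7 = 0.470370
tan δ = Δθ·L/(v·dt) = -0.541767  →  δ = -0.4965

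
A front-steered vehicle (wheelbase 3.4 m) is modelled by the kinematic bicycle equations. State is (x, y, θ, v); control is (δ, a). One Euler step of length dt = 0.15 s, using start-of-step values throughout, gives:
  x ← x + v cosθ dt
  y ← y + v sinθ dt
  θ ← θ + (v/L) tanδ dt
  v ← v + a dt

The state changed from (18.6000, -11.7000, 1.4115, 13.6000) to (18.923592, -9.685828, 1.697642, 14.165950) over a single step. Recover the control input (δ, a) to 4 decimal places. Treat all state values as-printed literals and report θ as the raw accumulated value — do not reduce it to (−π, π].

a = (v'−v)/dt = (0.565950)/0.15 = 3.7730
Δθ = θ'−θ = 0.286142;  (v·dt/L) = 13.6000·0.15/3.4 = 0.600000
tan δ = Δθ·L/(v·dt) = 0.476903  →  δ = 0.4450

δ = 0.4450, a = 3.7730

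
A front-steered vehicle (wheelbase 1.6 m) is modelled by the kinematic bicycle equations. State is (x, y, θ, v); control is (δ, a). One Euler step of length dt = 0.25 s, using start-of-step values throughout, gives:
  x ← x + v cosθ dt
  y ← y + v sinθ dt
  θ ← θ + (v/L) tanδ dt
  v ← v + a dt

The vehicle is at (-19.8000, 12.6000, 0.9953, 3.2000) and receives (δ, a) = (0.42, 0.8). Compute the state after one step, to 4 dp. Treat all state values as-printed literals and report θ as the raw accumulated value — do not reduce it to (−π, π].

(-19.3646, 13.2711, 1.2186, 3.4000)

x' = -19.8000 + 3.2000·cos(0.9953)·0.25 = -19.3646
y' = 12.6000 + 3.2000·sin(0.9953)·0.25 = 13.2711
θ' = 0.9953 + (3.2000/1.6)·tan(0.42)·0.25 = 1.2186
v' = 3.2000 + 0.8000·0.25 = 3.4000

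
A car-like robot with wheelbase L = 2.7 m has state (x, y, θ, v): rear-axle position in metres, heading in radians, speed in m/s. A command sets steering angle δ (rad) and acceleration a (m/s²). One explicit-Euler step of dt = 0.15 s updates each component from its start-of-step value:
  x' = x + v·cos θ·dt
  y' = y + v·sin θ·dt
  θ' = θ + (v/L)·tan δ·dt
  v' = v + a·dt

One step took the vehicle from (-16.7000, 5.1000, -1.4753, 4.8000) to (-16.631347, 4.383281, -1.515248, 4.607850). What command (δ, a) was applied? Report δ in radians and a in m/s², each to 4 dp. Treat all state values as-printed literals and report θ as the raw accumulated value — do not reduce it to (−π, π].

δ = -0.1487, a = -1.2810

a = (v'−v)/dt = (-0.192150)/0.15 = -1.2810
Δθ = θ'−θ = -0.039948;  (v·dt/L) = 4.8000·0.15/2.7 = 0.266667
tan δ = Δθ·L/(v·dt) = -0.149805  →  δ = -0.1487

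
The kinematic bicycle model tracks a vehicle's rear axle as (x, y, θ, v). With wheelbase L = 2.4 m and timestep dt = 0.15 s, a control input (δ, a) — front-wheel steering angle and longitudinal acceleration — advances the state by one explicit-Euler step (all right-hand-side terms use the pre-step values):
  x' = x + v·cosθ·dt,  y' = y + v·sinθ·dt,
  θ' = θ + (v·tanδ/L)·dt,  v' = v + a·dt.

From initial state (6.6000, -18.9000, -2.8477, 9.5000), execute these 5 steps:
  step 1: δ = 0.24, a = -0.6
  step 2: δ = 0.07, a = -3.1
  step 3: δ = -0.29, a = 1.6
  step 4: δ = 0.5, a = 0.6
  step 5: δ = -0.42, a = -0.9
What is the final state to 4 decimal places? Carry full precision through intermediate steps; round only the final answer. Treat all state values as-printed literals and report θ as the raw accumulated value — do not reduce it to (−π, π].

(0.3317, -21.7746, -2.7733, 9.1400)

after step 1 (δ=0.24, a=-0.6): (5.236099, -19.312794, -2.702399, 9.410000)
after step 2 (δ=0.07, a=-3.1): (3.958557, -19.912977, -2.661163, 8.945000)
after step 3 (δ=-0.29, a=1.6): (2.768698, -20.533080, -2.827995, 9.185000)
after step 4 (δ=0.5, a=0.6): (1.458141, -20.958093, -2.514383, 9.275000)
after step 5 (δ=-0.42, a=-0.9): (0.331690, -21.774601, -2.773255, 9.140000)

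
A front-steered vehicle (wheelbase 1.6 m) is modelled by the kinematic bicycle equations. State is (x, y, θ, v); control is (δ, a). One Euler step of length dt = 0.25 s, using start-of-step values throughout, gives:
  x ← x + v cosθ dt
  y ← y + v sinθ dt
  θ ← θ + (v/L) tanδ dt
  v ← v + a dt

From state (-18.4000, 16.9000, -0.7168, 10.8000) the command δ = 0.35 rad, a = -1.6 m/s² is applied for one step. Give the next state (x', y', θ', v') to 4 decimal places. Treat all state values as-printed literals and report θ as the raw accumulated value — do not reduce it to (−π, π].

(-16.3644, 15.1262, -0.1008, 10.4000)

x' = -18.4000 + 10.8000·cos(-0.7168)·0.25 = -16.3644
y' = 16.9000 + 10.8000·sin(-0.7168)·0.25 = 15.1262
θ' = -0.7168 + (10.8000/1.6)·tan(0.35)·0.25 = -0.1008
v' = 10.8000 − 1.6000·0.25 = 10.4000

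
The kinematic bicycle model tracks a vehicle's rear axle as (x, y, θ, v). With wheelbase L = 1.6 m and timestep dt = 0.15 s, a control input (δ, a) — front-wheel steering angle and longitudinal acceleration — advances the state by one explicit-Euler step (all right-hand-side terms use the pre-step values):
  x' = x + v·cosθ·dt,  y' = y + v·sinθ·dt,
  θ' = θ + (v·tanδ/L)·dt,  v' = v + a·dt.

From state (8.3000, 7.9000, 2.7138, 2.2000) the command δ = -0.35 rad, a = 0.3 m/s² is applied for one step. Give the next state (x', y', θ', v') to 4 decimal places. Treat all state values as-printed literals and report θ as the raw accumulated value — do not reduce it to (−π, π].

x' = 8.3000 + 2.2000·cos(2.7138)·0.15 = 7.9997
y' = 7.9000 + 2.2000·sin(2.7138)·0.15 = 8.0369
θ' = 2.7138 + (2.2000/1.6)·tan(-0.35)·0.15 = 2.6385
v' = 2.2000 + 0.3000·0.15 = 2.2450

(7.9997, 8.0369, 2.6385, 2.2450)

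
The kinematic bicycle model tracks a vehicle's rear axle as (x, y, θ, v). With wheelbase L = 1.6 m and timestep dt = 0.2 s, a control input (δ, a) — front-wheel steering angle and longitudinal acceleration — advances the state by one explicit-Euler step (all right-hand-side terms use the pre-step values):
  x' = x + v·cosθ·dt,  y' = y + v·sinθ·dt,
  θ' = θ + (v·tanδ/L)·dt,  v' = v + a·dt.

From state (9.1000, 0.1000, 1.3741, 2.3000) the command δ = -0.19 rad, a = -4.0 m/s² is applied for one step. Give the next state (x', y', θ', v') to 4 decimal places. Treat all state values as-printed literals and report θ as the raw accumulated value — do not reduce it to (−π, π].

x' = 9.1000 + 2.3000·cos(1.3741)·0.2 = 9.1899
y' = 0.1000 + 2.3000·sin(1.3741)·0.2 = 0.5511
θ' = 1.3741 + (2.3000/1.6)·tan(-0.19)·0.2 = 1.3188
v' = 2.3000 − 4.0000·0.2 = 1.5000

(9.1899, 0.5511, 1.3188, 1.5000)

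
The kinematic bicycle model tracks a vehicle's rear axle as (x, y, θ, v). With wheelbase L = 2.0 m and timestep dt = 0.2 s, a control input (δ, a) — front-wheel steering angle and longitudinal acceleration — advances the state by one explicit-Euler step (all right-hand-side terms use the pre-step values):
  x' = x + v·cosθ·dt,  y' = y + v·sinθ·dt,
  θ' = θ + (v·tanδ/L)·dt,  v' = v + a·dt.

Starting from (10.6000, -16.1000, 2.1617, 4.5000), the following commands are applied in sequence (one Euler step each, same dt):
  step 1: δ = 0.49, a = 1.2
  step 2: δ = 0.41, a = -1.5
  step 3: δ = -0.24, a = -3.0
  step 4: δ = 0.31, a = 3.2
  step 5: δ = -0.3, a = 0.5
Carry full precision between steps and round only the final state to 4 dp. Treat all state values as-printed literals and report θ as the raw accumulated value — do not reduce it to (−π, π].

(7.2414, -13.3566, 2.4835, 4.5800)

after step 1 (δ=0.49, a=1.2): (10.098599, -15.352606, 2.401725, 4.740000)
after step 2 (δ=0.41, a=-1.5): (9.398447, -14.713474, 2.607740, 4.440000)
after step 3 (δ=-0.24, a=-3.0): (8.634009, -14.261611, 2.499086, 3.840000)
after step 4 (δ=0.31, a=3.2): (8.019152, -13.801422, 2.622091, 4.480000)
after step 5 (δ=-0.3, a=0.5): (7.241364, -13.356606, 2.483509, 4.580000)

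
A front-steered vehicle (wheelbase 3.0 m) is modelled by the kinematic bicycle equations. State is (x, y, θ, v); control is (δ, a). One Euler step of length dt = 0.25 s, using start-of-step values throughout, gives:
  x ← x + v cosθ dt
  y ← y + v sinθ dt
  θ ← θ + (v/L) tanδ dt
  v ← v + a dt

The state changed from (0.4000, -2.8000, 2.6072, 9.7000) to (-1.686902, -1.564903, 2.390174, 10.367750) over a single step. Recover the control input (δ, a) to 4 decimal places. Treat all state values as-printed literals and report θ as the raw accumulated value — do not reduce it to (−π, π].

δ = -0.2623, a = 2.6710

a = (v'−v)/dt = (0.667750)/0.25 = 2.6710
Δθ = θ'−θ = -0.217026;  (v·dt/L) = 9.7000·0.25/3.0 = 0.808333
tan δ = Δθ·L/(v·dt) = -0.268486  →  δ = -0.2623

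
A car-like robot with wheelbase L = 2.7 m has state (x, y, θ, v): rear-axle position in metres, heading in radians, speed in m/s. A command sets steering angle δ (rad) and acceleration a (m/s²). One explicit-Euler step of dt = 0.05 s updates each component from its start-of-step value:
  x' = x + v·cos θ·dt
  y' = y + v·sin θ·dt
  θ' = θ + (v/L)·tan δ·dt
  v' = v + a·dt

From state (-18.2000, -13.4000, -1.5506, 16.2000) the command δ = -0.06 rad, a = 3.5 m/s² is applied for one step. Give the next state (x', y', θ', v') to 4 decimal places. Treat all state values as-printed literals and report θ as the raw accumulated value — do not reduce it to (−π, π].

(-18.1836, -14.2098, -1.5686, 16.3750)

x' = -18.2000 + 16.2000·cos(-1.5506)·0.05 = -18.1836
y' = -13.4000 + 16.2000·sin(-1.5506)·0.05 = -14.2098
θ' = -1.5506 + (16.2000/2.7)·tan(-0.06)·0.05 = -1.5686
v' = 16.2000 + 3.5000·0.05 = 16.3750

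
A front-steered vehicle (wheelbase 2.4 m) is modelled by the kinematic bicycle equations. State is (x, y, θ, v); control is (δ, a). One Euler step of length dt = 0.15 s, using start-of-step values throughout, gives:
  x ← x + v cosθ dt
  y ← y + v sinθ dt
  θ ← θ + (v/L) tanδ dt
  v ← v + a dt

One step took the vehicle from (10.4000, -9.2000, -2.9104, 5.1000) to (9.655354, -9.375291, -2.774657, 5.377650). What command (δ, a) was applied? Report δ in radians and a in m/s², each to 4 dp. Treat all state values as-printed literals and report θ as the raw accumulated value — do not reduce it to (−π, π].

a = (v'−v)/dt = (0.277650)/0.15 = 1.8510
Δθ = θ'−θ = 0.135743;  (v·dt/L) = 5.1000·0.15/2.4 = 0.318750
tan δ = Δθ·L/(v·dt) = 0.425860  →  δ = 0.4026

δ = 0.4026, a = 1.8510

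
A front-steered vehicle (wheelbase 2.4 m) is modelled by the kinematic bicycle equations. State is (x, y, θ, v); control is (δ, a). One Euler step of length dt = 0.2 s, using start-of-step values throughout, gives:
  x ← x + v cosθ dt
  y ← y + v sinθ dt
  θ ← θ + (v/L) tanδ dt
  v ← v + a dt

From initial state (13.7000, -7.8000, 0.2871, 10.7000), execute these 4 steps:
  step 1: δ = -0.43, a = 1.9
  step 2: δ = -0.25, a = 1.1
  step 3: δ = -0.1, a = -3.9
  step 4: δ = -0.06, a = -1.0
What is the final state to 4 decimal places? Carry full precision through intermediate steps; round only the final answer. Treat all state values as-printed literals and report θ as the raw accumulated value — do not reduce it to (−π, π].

(21.9616, -9.1735, -0.5047, 10.3200)

after step 1 (δ=-0.43, a=1.9): (15.752408, -7.194012, -0.121837, 11.080000)
after step 2 (δ=-0.25, a=1.1): (17.951981, -7.463335, -0.357603, 11.300000)
after step 3 (δ=-0.1, a=-3.9): (20.069010, -8.254402, -0.452085, 10.520000)
after step 4 (δ=-0.06, a=-1.0): (21.961639, -9.173517, -0.504748, 10.320000)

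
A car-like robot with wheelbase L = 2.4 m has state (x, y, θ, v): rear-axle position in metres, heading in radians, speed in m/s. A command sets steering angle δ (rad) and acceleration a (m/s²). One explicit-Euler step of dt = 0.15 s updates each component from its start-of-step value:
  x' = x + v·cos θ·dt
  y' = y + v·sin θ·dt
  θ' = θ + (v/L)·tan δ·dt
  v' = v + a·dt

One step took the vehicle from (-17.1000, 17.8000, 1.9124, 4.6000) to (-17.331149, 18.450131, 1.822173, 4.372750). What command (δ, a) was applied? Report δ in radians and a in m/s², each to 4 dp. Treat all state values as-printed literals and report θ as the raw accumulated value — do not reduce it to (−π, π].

δ = -0.3041, a = -1.5150

a = (v'−v)/dt = (-0.227250)/0.15 = -1.5150
Δθ = θ'−θ = -0.090227;  (v·dt/L) = 4.6000·0.15/2.4 = 0.287500
tan δ = Δθ·L/(v·dt) = -0.313833  →  δ = -0.3041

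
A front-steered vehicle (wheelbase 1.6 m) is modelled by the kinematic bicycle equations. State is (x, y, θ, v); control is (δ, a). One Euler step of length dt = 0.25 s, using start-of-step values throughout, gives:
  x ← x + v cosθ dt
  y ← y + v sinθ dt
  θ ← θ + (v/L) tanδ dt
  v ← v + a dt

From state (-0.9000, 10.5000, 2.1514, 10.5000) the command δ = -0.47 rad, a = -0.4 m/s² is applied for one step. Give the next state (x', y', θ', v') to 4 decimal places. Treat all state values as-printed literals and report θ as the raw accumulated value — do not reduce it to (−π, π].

(-2.3399, 12.6948, 1.3180, 10.4000)

x' = -0.9000 + 10.5000·cos(2.1514)·0.25 = -2.3399
y' = 10.5000 + 10.5000·sin(2.1514)·0.25 = 12.6948
θ' = 2.1514 + (10.5000/1.6)·tan(-0.47)·0.25 = 1.3180
v' = 10.5000 − 0.4000·0.25 = 10.4000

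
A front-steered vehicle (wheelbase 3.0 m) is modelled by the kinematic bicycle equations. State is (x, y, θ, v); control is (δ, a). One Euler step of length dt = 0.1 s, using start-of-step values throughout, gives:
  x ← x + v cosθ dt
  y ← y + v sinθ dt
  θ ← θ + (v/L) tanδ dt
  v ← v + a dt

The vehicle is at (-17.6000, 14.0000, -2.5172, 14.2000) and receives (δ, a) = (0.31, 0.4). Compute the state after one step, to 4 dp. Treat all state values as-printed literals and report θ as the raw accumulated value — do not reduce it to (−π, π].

x' = -17.6000 + 14.2000·cos(-2.5172)·0.1 = -18.7521
y' = 14.0000 + 14.2000·sin(-2.5172)·0.1 = 13.1699
θ' = -2.5172 + (14.2000/3.0)·tan(0.31)·0.1 = -2.3656
v' = 14.2000 + 0.4000·0.1 = 14.2400

(-18.7521, 13.1699, -2.3656, 14.2400)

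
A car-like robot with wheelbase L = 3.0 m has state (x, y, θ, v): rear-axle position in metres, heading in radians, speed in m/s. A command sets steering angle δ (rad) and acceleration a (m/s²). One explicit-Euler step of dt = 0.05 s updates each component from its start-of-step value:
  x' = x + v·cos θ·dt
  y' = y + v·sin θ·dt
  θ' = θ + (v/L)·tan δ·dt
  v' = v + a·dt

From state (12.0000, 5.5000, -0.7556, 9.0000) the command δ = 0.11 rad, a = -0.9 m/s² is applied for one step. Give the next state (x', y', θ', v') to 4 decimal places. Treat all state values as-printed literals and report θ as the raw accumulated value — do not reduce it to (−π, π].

(12.3275, 5.1914, -0.7390, 8.9550)

x' = 12.0000 + 9.0000·cos(-0.7556)·0.05 = 12.3275
y' = 5.5000 + 9.0000·sin(-0.7556)·0.05 = 5.1914
θ' = -0.7556 + (9.0000/3.0)·tan(0.11)·0.05 = -0.7390
v' = 9.0000 − 0.9000·0.05 = 8.9550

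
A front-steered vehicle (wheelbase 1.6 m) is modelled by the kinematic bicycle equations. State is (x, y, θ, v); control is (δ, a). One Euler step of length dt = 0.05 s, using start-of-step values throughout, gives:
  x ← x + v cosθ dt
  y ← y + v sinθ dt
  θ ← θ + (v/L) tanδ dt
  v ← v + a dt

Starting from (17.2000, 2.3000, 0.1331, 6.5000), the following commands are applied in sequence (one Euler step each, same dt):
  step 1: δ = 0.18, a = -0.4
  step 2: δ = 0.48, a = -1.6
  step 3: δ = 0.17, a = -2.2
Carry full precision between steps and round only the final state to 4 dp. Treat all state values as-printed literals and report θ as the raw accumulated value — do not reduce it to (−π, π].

(18.1494, 2.4850, 0.3098, 6.2900)

after step 1 (δ=0.18, a=-0.4): (17.522125, 2.343130, 0.170063, 6.480000)
after step 2 (δ=0.48, a=-1.6): (17.841451, 2.397965, 0.275486, 6.400000)
after step 3 (δ=0.17, a=-2.2): (18.149385, 2.485010, 0.309818, 6.290000)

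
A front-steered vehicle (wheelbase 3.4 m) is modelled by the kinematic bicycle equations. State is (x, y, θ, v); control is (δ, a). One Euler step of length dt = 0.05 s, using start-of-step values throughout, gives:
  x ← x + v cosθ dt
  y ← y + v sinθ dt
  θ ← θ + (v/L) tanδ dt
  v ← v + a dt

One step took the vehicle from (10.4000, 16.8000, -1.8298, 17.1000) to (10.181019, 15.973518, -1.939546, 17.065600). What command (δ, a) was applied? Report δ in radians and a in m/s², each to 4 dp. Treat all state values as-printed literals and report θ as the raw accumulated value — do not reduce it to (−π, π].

a = (v'−v)/dt = (-0.034400)/0.05 = -0.6880
Δθ = θ'−θ = -0.109746;  (v·dt/L) = 17.1000·0.05/3.4 = 0.251471
tan δ = Δθ·L/(v·dt) = -0.436417  →  δ = -0.4115

δ = -0.4115, a = -0.6880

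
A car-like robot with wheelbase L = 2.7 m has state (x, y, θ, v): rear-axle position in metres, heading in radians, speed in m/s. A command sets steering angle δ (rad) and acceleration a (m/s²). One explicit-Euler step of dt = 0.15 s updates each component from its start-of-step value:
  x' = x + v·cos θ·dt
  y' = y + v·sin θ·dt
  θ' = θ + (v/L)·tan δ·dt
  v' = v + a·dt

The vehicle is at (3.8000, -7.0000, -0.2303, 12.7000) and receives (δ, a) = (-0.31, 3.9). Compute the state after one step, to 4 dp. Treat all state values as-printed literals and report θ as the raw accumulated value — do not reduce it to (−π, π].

(5.6547, -7.4349, -0.4563, 13.2850)

x' = 3.8000 + 12.7000·cos(-0.2303)·0.15 = 5.6547
y' = -7.0000 + 12.7000·sin(-0.2303)·0.15 = -7.4349
θ' = -0.2303 + (12.7000/2.7)·tan(-0.31)·0.15 = -0.4563
v' = 12.7000 + 3.9000·0.15 = 13.2850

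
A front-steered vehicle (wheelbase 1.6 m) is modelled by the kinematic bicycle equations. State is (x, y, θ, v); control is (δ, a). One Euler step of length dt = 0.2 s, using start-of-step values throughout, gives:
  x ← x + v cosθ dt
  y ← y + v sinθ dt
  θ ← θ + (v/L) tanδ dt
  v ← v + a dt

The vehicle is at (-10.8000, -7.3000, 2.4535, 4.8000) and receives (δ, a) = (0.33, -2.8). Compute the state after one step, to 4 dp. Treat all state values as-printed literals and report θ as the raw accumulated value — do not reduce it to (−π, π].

(-11.5416, -6.6903, 2.6590, 4.2400)

x' = -10.8000 + 4.8000·cos(2.4535)·0.2 = -11.5416
y' = -7.3000 + 4.8000·sin(2.4535)·0.2 = -6.6903
θ' = 2.4535 + (4.8000/1.6)·tan(0.33)·0.2 = 2.6590
v' = 4.8000 − 2.8000·0.2 = 4.2400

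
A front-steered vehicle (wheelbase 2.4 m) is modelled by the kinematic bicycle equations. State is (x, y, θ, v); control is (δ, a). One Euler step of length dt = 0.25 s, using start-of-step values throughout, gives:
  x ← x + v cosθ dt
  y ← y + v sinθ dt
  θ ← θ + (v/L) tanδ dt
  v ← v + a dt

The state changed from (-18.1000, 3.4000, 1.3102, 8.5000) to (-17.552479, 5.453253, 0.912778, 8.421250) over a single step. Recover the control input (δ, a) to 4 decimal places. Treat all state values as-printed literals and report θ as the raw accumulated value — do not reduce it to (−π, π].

a = (v'−v)/dt = (-0.078750)/0.25 = -0.3150
Δθ = θ'−θ = -0.397422;  (v·dt/L) = 8.5000·0.25/2.4 = 0.885417
tan δ = Δθ·L/(v·dt) = -0.448853  →  δ = -0.4219

δ = -0.4219, a = -0.3150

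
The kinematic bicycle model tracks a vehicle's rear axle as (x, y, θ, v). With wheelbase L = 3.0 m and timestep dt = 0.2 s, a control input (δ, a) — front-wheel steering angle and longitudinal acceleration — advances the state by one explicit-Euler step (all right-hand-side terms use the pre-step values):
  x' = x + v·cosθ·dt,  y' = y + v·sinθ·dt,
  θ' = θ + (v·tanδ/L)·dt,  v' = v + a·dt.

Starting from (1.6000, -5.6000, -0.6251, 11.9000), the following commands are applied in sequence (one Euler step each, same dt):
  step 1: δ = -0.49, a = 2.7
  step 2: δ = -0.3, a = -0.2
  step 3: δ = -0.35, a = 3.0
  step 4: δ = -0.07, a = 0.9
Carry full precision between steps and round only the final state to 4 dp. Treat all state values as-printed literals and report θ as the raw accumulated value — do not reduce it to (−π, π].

(5.3306, -14.1398, -1.6673, 13.1800)

after step 1 (δ=-0.49, a=2.7): (3.529953, -6.992725, -1.048255, 12.440000)
after step 2 (δ=-0.3, a=-0.2): (4.771675, -9.148709, -1.304797, 12.400000)
after step 3 (δ=-0.35, a=3.0): (5.423600, -11.541489, -1.606554, 13.000000)
after step 4 (δ=-0.07, a=0.9): (5.330649, -14.139827, -1.667320, 13.180000)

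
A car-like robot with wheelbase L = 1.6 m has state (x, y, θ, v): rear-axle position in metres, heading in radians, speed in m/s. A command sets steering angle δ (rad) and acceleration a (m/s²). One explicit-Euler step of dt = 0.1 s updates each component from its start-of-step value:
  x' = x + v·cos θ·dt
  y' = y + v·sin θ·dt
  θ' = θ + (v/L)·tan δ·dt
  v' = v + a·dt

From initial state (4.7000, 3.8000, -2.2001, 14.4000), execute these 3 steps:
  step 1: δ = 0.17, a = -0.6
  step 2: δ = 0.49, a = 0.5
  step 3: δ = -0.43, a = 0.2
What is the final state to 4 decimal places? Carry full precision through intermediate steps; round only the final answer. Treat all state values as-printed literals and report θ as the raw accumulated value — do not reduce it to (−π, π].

(3.2015, -0.0785, -1.9800, 14.4100)

after step 1 (δ=0.17, a=-0.6): (3.852442, 2.635850, -2.045609, 14.340000)
after step 2 (δ=0.49, a=0.5): (3.196858, 1.360481, -1.567560, 14.390000)
after step 3 (δ=-0.43, a=0.2): (3.201515, -0.078511, -1.980032, 14.410000)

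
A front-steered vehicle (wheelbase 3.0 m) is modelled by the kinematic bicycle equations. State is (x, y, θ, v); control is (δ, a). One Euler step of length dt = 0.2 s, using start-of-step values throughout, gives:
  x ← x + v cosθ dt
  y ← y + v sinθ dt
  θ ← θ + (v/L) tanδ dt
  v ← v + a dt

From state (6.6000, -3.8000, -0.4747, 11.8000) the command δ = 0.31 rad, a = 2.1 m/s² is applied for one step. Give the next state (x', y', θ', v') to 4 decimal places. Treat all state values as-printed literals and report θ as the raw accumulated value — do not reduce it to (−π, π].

(8.6991, -4.8787, -0.2227, 12.2200)

x' = 6.6000 + 11.8000·cos(-0.4747)·0.2 = 8.6991
y' = -3.8000 + 11.8000·sin(-0.4747)·0.2 = -4.8787
θ' = -0.4747 + (11.8000/3.0)·tan(0.31)·0.2 = -0.2227
v' = 11.8000 + 2.1000·0.2 = 12.2200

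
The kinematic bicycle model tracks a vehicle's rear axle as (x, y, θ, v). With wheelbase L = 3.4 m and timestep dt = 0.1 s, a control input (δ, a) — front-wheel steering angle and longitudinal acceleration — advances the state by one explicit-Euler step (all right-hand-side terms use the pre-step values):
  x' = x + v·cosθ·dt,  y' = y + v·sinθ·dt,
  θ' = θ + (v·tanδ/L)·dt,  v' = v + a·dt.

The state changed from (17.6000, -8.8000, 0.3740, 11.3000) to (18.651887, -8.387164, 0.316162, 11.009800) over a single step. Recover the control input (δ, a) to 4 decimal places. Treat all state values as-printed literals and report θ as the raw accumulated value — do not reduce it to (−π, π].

a = (v'−v)/dt = (-0.290200)/0.1 = -2.9020
Δθ = θ'−θ = -0.057838;  (v·dt/L) = 11.3000·0.1/3.4 = 0.332353
tan δ = Δθ·L/(v·dt) = -0.174026  →  δ = -0.1723

δ = -0.1723, a = -2.9020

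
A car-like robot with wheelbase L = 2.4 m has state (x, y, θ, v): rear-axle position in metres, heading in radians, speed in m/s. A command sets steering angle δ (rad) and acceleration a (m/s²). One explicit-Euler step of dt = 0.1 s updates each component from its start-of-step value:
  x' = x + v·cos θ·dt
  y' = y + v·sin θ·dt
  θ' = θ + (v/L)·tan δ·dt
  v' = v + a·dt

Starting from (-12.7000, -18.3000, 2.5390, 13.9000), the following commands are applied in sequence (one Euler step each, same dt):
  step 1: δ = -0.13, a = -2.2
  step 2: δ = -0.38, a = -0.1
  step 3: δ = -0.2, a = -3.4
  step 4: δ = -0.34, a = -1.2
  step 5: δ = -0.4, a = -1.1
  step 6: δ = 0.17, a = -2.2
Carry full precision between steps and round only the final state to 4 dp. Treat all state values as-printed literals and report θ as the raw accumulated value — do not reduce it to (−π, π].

after step 1 (δ=-0.13, a=-2.2): (-13.845178, -17.512175, 2.463281, 13.680000)
after step 2 (δ=-0.38, a=-0.1): (-14.910348, -16.653784, 2.235616, 13.670000)
after step 3 (δ=-0.2, a=-3.4): (-15.753674, -15.577917, 2.120156, 13.330000)
after step 4 (δ=-0.34, a=-1.2): (-16.449688, -14.441055, 1.923684, 13.210000)
after step 5 (δ=-0.4, a=-1.1): (-16.906238, -13.201457, 1.690972, 13.100000)
after step 6 (δ=0.17, a=-2.2): (-17.063290, -11.900906, 1.784668, 12.880000)

(-17.0633, -11.9009, 1.7847, 12.8800)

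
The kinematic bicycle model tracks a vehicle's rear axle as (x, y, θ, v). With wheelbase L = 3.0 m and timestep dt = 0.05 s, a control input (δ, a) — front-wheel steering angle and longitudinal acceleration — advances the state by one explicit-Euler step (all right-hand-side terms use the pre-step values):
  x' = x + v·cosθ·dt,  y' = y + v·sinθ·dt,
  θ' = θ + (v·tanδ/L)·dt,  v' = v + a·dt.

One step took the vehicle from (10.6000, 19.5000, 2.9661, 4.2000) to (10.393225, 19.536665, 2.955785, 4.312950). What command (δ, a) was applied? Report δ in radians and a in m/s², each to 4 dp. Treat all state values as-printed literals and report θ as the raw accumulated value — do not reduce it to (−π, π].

a = (v'−v)/dt = (0.112950)/0.05 = 2.2590
Δθ = θ'−θ = -0.010315;  (v·dt/L) = 4.2000·0.05/3.0 = 0.070000
tan δ = Δθ·L/(v·dt) = -0.147357  →  δ = -0.1463

δ = -0.1463, a = 2.2590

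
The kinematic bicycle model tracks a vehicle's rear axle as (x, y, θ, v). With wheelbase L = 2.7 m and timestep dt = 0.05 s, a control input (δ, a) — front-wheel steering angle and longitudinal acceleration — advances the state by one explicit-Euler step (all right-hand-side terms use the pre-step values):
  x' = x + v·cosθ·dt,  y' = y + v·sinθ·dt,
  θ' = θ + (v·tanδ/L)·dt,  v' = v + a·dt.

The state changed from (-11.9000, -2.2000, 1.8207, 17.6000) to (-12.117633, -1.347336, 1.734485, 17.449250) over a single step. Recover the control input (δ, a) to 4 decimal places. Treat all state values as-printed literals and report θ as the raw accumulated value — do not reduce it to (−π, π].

a = (v'−v)/dt = (-0.150750)/0.05 = -3.0150
Δθ = θ'−θ = -0.086215;  (v·dt/L) = 17.6000·0.05/2.7 = 0.325926
tan δ = Δθ·L/(v·dt) = -0.264523  →  δ = -0.2586

δ = -0.2586, a = -3.0150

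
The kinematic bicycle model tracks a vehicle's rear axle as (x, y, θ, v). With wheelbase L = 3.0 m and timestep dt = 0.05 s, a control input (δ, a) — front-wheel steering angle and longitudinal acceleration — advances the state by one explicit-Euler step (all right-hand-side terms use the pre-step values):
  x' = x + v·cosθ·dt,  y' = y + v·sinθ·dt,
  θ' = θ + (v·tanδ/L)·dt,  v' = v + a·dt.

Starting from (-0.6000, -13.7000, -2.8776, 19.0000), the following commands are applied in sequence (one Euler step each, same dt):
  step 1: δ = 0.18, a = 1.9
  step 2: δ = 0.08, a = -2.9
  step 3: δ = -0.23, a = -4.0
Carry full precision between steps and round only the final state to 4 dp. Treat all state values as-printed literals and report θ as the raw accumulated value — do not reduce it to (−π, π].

after step 1 (δ=0.18, a=1.9): (-1.517088, -13.947890, -2.819976, 19.095000)
after step 2 (δ=0.08, a=-2.9): (-2.422884, -14.249687, -2.794462, 18.950000)
after step 3 (δ=-0.23, a=-4.0): (-3.313868, -14.572028, -2.868412, 18.750000)

(-3.3139, -14.5720, -2.8684, 18.7500)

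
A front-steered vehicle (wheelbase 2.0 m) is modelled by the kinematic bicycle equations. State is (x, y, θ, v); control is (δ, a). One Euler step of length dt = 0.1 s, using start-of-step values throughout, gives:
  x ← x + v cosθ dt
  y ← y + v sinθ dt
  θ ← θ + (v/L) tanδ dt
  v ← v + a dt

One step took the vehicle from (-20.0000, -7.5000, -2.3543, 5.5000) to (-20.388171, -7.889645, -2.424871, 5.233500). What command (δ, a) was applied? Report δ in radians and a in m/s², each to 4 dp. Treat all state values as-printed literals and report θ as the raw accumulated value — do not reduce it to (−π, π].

a = (v'−v)/dt = (-0.266500)/0.1 = -2.6650
Δθ = θ'−θ = -0.070571;  (v·dt/L) = 5.5000·0.1/2.0 = 0.275000
tan δ = Δθ·L/(v·dt) = -0.256622  →  δ = -0.2512

δ = -0.2512, a = -2.6650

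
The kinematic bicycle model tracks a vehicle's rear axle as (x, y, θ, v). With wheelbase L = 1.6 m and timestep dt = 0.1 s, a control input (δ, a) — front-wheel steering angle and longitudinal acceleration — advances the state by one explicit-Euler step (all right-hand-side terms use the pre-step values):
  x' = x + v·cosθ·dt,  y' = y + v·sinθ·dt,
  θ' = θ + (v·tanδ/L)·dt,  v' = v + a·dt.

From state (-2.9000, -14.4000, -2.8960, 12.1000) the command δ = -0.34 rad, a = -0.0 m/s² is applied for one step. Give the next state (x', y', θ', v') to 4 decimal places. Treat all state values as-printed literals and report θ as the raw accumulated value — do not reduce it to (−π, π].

x' = -2.9000 + 12.1000·cos(-2.8960)·0.1 = -4.0737
y' = -14.4000 + 12.1000·sin(-2.8960)·0.1 = -14.6942
θ' = -2.8960 + (12.1000/1.6)·tan(-0.34)·0.1 = -3.1635
v' = 12.1000 + 0.0000·0.1 = 12.1000

(-4.0737, -14.6942, -3.1635, 12.1000)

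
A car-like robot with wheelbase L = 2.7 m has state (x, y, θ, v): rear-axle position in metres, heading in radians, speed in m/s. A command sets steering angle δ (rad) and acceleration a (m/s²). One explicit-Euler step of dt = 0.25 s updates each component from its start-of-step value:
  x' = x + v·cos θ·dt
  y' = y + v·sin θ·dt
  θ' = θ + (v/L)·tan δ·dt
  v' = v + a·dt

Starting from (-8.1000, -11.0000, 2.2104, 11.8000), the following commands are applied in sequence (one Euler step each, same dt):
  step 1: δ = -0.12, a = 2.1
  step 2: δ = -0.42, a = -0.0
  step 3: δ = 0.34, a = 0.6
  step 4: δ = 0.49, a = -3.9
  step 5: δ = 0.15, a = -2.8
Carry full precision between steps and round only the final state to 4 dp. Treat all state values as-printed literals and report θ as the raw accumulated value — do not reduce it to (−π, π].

after step 1 (δ=-0.12, a=2.1): (-9.860789, -8.633119, 2.078656, 12.325000)
after step 2 (δ=-0.42, a=-0.0): (-11.359225, -5.940762, 1.569026, 12.325000)
after step 3 (δ=0.34, a=0.6): (-11.353770, -2.859517, 1.972712, 12.475000)
after step 4 (δ=0.49, a=-3.9): (-12.573767, 0.010711, 2.588824, 11.500000)
after step 5 (δ=0.15, a=-2.8): (-15.020606, 1.520216, 2.749755, 10.800000)

(-15.0206, 1.5202, 2.7498, 10.8000)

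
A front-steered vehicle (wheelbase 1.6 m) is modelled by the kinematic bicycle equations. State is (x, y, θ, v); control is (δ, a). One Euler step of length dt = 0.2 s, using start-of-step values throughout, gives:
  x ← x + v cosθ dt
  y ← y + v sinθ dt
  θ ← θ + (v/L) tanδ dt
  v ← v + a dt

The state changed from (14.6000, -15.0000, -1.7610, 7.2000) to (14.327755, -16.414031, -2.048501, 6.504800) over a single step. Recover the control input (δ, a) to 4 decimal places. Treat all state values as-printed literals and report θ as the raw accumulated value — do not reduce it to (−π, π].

a = (v'−v)/dt = (-0.695200)/0.2 = -3.4760
Δθ = θ'−θ = -0.287501;  (v·dt/L) = 7.2000·0.2/1.6 = 0.900000
tan δ = Δθ·L/(v·dt) = -0.319446  →  δ = -0.3092

δ = -0.3092, a = -3.4760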